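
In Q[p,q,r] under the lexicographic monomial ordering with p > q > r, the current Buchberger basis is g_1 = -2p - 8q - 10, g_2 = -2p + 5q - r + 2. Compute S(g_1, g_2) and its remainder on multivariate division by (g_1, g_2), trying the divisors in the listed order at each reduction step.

lcm(LM(g_1), LM(g_2)) = p.
S = (lcm/LT(g_1))·g_1 − (lcm/LT(g_2))·g_2 = 13/2q - 1/2r + 6.
Reduce S modulo (g_1, g_2) in that order:
  leading term q: no divisor's leading term divides it; move 13/2q to the remainder.
  leading term r: no divisor's leading term divides it; move -1/2r to the remainder.
  leading term 1: no divisor's leading term divides it; move 6 to the remainder.
The remainder 13/2q - 1/2r + 6 is nonzero, so it would be added as the next basis element.

S(g_1, g_2) = 13/2q - 1/2r + 6; remainder on division = 13/2q - 1/2r + 6.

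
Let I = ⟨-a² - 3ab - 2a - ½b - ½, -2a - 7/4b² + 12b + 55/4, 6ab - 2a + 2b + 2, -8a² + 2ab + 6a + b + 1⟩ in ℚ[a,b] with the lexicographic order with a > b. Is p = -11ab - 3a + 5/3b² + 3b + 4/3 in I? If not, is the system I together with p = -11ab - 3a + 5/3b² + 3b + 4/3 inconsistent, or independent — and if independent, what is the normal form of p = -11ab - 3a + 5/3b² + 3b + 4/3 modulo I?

First compute the reduced Gröbner basis of I by Buchberger's algorithm.
f_1 = -a² - 3ab - 2a - ½b - ½, LT = a².
f_2 = -2a - 7/4b² + 12b + 55/4, LT = a.
f_3 = 6ab - 2a + 2b + 2, LT = ab.
f_4 = -8a² + 2ab + 6a + b + 1, LT = a².

S(f_1,f_2): lcm = a². S = -⅞ab² + 9ab + 71/8a + ½b + ½.
  reduce S modulo (f_1, f_2, f_3, f_4):
  remainder 49/64b⁴ - 105/8b³ + 1287/32b² + 925/8b + 3937/64 ≠ 0; add h_5 = 49/64b⁴ - 105/8b³ + 1287/32b² + 925/8b + 3937/64 to the basis.

S(f_1,f_3): lcm = a²b. S = ⅓a² + 3ab² + 5/3ab - ⅓a + ½b² + ½b.
  reduce S modulo (f_1, f_2, f_3, f_4, h_5):
  remainder -331/12b³ + 4589/28b² + 33209/84b + 17125/84 ≠ 0; add h_6 = -331/12b³ + 4589/28b² + 33209/84b + 17125/84 to the basis.

S(f_1,f_4): lcm = a². S = 13/4ab + 11/4a + ⅝b + ⅝.
  reduce S modulo (f_1, f_2, f_3, f_4, h_5, h_6):
  remainder 1043/5296b² - 427/331b - 7875/5296 ≠ 0; add h_7 = 1043/5296b² - 427/331b - 7875/5296 to the basis.

S(f_2,f_3): lcm = ab. S = ⅓a + ⅞b³ - 6b² - 173/24b - ⅓.
  reduce S modulo (f_1, f_2, f_3, f_4, h_5, h_6, h_7):
  remainder 157/894b + 157/894 ≠ 0; add h_8 = 157/894b + 157/894 to the basis.

The other S-polynomials (S(f_2,f_4), S(f_3,f_4), S(f_1,h_5), S(f_2,h_5), S(f_3,h_5), S(f_4,h_5), S(f_1,h_6), S(f_2,h_6), S(f_3,h_6), S(f_4,h_6), S(h_5,h_6), S(f_1,h_7), S(f_2,h_7), S(f_3,h_7), S(f_4,h_7), S(h_5,h_7), S(h_6,h_7), S(f_1,h_8), S(f_2,h_8), S(f_3,h_8), S(f_4,h_8), S(h_5,h_8), S(h_6,h_8), S(h_7,h_8)) all reduce to 0 modulo the current basis, so we have a Gröbner basis.
Inter-reduce: drop elements whose leading term is divisible by another's, tail-reduce, and make monic.
Reduced Gröbner basis: {a, b + 1}.
Label its elements g_1 = a, g_2 = b + 1.

Reduce p = -11ab - 3a + 5/3b² + 3b + 4/3 modulo G:
  leading term ab: subtract (-11b)·g_1 from -11ab - 3a + 5/3b² + 3b + 4/3 → -3a + 5/3b² + 3b + 4/3
  leading term a: subtract (-3)·g_1 from -3a + 5/3b² + 3b + 4/3 → 5/3b² + 3b + 4/3
  leading term b²: subtract (5/3b)·g_2 from 5/3b² + 3b + 4/3 → 4/3b + 4/3
  leading term b: subtract (4/3)·g_2 from 4/3b + 4/3 → 0
  normal form = 0.
Since the normal form is 0, p ∈ I.

-11ab - 3a + 5/3b² + 3b + 4/3 lies in I (it reduces to 0).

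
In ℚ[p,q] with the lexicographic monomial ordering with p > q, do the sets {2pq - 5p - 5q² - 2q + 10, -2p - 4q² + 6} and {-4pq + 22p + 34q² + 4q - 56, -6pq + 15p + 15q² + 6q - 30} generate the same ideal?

Yes, the ideals are equal.

Equality of ideals is decidable: compute both reduced Gröbner bases (unique for the ordering) and check whether they agree.
Buchberger on the first generating set:
f_1 = 2pq - 5p - 5q² - 2q + 10, LT = pq.
f_2 = -2p - 4q² + 6, LT = p.

S(f_1,f_2): lcm = pq. S = -5/2p - 2q³ - 5/2q² + 2q + 5.
  leading term p: subtract (5/4)·f_2 from -5/2p - 2q³ - 5/2q² + 2q + 5 → -2q³ + 5/2q² + 2q - 5/2
  leading term q³: no divisor's leading term divides it; move -2q³ to the remainder.
  leading term q²: no divisor's leading term divides it; move 5/2q² to the remainder.
  leading term q: no divisor's leading term divides it; move 2q to the remainder.
  leading term 1: no divisor's leading term divides it; move -5/2 to the remainder.
  remainder -2q³ + 5/2q² + 2q - 5/2 ≠ 0; add g_3 = -2q³ + 5/2q² + 2q - 5/2 to the basis.

The other S-polynomials (S(f_1,g_3), S(f_2,g_3)) all reduce to 0 modulo the current basis, so we have a Gröbner basis.
Inter-reduce: drop elements whose leading term is divisible by another's, tail-reduce, and make monic.
Reduced Gröbner basis: {p + 2q² - 3, q³ - 5/4q² - q + 5/4}.

Buchberger on the second generating set:
h_1 = -4pq + 22p + 34q² + 4q - 56, LT = pq.
h_2 = -6pq + 15p + 15q² + 6q - 30, LT = pq.

S(h_1,h_2): lcm = pq. S = -3p - 6q² + 9.
  leading term p: no divisor's leading term divides it; move -3p to the remainder.
  leading term q²: no divisor's leading term divides it; move -6q² to the remainder.
  leading term 1: no divisor's leading term divides it; move 9 to the remainder.
  remainder -3p - 6q² + 9 ≠ 0; add k_3 = -3p - 6q² + 9 to the basis.

S(h_1,k_3): lcm = pq. S = -11/2p - 2q³ - 17/2q² + 2q + 14.
  leading term p: subtract (11/6)·k_3 from -11/2p - 2q³ - 17/2q² + 2q + 14 → -2q³ + 5/2q² + 2q - 5/2
  leading term q³: no divisor's leading term divides it; move -2q³ to the remainder.
  leading term q²: no divisor's leading term divides it; move 5/2q² to the remainder.
  leading term q: no divisor's leading term divides it; move 2q to the remainder.
  leading term 1: no divisor's leading term divides it; move -5/2 to the remainder.
  remainder -2q³ + 5/2q² + 2q - 5/2 ≠ 0; add k_4 = -2q³ + 5/2q² + 2q - 5/2 to the basis.

The other S-polynomials (S(h_2,k_3), S(h_1,k_4), S(h_2,k_4), S(k_3,k_4)) all reduce to 0 modulo the current basis, so we have a Gröbner basis.
Inter-reduce: drop elements whose leading term is divisible by another's, tail-reduce, and make monic.
Reduced Gröbner basis: {p + 2q² - 3, q³ - 5/4q² - q + 5/4}.

These coincide, so the ideals are equal.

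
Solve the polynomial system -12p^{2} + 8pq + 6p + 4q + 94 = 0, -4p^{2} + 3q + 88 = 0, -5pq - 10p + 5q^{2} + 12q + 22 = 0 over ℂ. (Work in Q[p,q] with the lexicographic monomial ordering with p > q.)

{(5, 4)}

Compute a lex Gröbner basis by Buchberger's algorithm.
f_1 = -12p^{2} + 8pq + 6p + 4q + 94, LT = p^{2}.
f_2 = -4p^{2} + 3q + 88, LT = p^{2}.
f_3 = -5pq - 10p + 5q^{2} + 12q + 22, LT = pq.

S(f_1,f_2): lcm = p^{2}. S = -\tfrac{2}{3}pq - \tfrac{1}{2}p + \tfrac{5}{12}q + \tfrac{85}{6}.
  reduce S modulo (f_1, f_2, f_3):
  remainder \tfrac{5}{6}p - \tfrac{2}{3}q^{2} - \tfrac{71}{60}q + \tfrac{337}{30} ≠ 0; add h_4 = \tfrac{5}{6}p - \tfrac{2}{3}q^{2} - \tfrac{71}{60}q + \tfrac{337}{30} to the basis.

S(f_1,f_3): lcm = p^{2}q. S = -2p^{2} + \tfrac{1}{3}pq^{2} + \tfrac{19}{10}pq + \tfrac{22}{5}p - \tfrac{1}{3}q^{2} - \tfrac{47}{6}q.
  reduce S modulo (f_1, f_2, f_3, h_4):
  remainder \tfrac{1}{3}q^{3} + \tfrac{487}{150}q^{2} - \tfrac{1621}{750}q - \tfrac{24238}{375} ≠ 0; add h_5 = \tfrac{1}{3}q^{3} + \tfrac{487}{150}q^{2} - \tfrac{1621}{750}q - \tfrac{24238}{375} to the basis.

S(f_2,f_3): lcm = p^{2}q. S = -2p^{2} + pq^{2} + \tfrac{12}{5}pq + \tfrac{22}{5}p - \tfrac{3}{4}q^{2} - 22q.
  reduce S modulo (f_1, f_2, f_3, h_4, h_5):
  remainder -\tfrac{481}{100}q^{2} - \tfrac{818}{125}q + \tfrac{12892}{125} ≠ 0; add h_6 = -\tfrac{481}{100}q^{2} - \tfrac{818}{125}q + \tfrac{12892}{125} to the basis.

S(f_1,h_4): lcm = p^{2}. S = \tfrac{4}{5}pq^{2} + \tfrac{113}{150}pq - \tfrac{699}{50}p - \tfrac{1}{3}q - \tfrac{47}{6}.
  reduce S modulo (f_1, f_2, f_3, h_4, h_5, h_6):
  remainder \tfrac{548741}{48100}q - \tfrac{548741}{12025} ≠ 0; add h_7 = \tfrac{548741}{48100}q - \tfrac{548741}{12025} to the basis.

The other S-polynomials (S(f_2,h_4), S(f_3,h_4), S(f_1,h_5), S(f_2,h_5), S(f_3,h_5), S(h_4,h_5), S(f_1,h_6), S(f_2,h_6), S(f_3,h_6), S(h_4,h_6), S(h_5,h_6), S(f_1,h_7), S(f_2,h_7), S(f_3,h_7), S(h_4,h_7), S(h_5,h_7), S(h_6,h_7)) all reduce to 0 modulo the current basis, so we have a Gröbner basis.
Inter-reduce: drop elements whose leading term is divisible by another's, tail-reduce, and make monic.
Reduced Gröbner basis: {p - 5, q - 4}.

The lex basis is triangular: the last element involves only q. Solving q - 4 = 0 gives q ∈ {4}; substituting each value into the earlier elements determines the remaining variables.
  q = 4: the earlier basis element becomes p - 5 = 0, giving p = 5 — point (5, 4).
Zero-dimensionality of the ideal guarantees finitely many solutions over ℂ.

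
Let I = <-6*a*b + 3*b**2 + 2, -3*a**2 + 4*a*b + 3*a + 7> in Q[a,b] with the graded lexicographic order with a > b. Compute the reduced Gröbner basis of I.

G = {b**3 + 6/5*b**2 - 4/5*a + 94/15*b + 4/5, a**2 - 2/3*b**2 - a - 25/9, a*b - 1/2*b**2 - 1/3}

f_1 = -6*a*b + 3*b**2 + 2, LT = a*b.
f_2 = -3*a**2 + 4*a*b + 3*a + 7, LT = a**2.

S(f_1,f_2): lcm = a**2*b. S = 5/6*a*b**2 + a*b - 1/3*a + 7/3*b.
  reduce S modulo (f_1, f_2):
  remainder 5/12*b**3 + 1/2*b**2 - 1/3*a + 47/18*b + 1/3 ≠ 0; add g_3 = 5/12*b**3 + 1/2*b**2 - 1/3*a + 47/18*b + 1/3 to the basis.

The other S-polynomials (S(f_1,g_3), S(f_2,g_3)) all reduce to 0 modulo the current basis, so we have a Gröbner basis.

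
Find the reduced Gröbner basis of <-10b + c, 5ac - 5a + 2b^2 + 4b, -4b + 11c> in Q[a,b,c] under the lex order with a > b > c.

G = {a, b, c}

f_1 = -10b + c, LT = b.
f_2 = 5ac - 5a + 2b^2 + 4b, LT = ac.
f_3 = -4b + 11c, LT = b.

S(f_1,f_3): lcm = b. S = 53/20c.
  leading term c: no divisor's leading term divides it; move 53/20c to the remainder.
  remainder 53/20c ≠ 0; add g_4 = 53/20c to the basis.

S(f_2,g_4): lcm = ac. S = -a + 2/5b^2 + 4/5b.
  leading term a: no divisor's leading term divides it; move -a to the remainder.
  leading term b^2: subtract (-1/25b)·f_1 from 2/5b^2 + 4/5b → 1/25bc + 4/5b
  leading term bc: subtract (-1/250c)·f_1 from 1/25bc + 4/5b → 4/5b + 1/250c^2
  leading term b: subtract (-2/25)·f_1 from 4/5b + 1/250c^2 → 1/250c^2 + 2/25c
  leading term c^2: subtract (2/1325c)·g_4 from 1/250c^2 + 2/25c → 2/25c
  leading term c: subtract (8/265)·g_4 from 2/25c → 0
  remainder -a ≠ 0; add g_5 = -a to the basis.

The other S-polynomials (S(f_1,f_2), S(f_2,f_3), S(f_1,g_4), S(f_3,g_4), S(f_1,g_5), S(f_2,g_5), S(f_3,g_5), S(g_4,g_5)) all reduce to 0 modulo the current basis, so we have a Gröbner basis.
Inter-reduce: drop elements whose leading term is divisible by another's, tail-reduce, and make monic.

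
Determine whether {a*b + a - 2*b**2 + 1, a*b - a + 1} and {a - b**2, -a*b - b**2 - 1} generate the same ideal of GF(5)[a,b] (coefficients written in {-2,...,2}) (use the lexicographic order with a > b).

No, the ideals differ.

For a fixed monomial order, each ideal has a unique reduced Gröbner basis; comparing bases decides equality.
Buchberger on the first generating set:
f_1 = a*b + a - 2*b**2 + 1, LT = a*b.
f_2 = a*b - a + 1, LT = a*b.

S(f_1,f_2): lcm = a*b. S = 2*a - 2*b**2.
  leading term a: no divisor's leading term divides it; move 2*a to the remainder.
  leading term b**2: no divisor's leading term divides it; move -2*b**2 to the remainder.
  remainder 2*a - 2*b**2 ≠ 0; add g_3 = 2*a - 2*b**2 to the basis.

S(f_1,g_3): lcm = a*b. S = a + b**3 - 2*b**2 + 1.
  leading term a: subtract (-2)·g_3 from a + b**3 - 2*b**2 + 1 → b**3 - b**2 + 1
  leading term b**3: no divisor's leading term divides it; move b**3 to the remainder.
  leading term b**2: no divisor's leading term divides it; move -b**2 to the remainder.
  leading term 1: no divisor's leading term divides it; move 1 to the remainder.
  remainder b**3 - b**2 + 1 ≠ 0; add g_4 = b**3 - b**2 + 1 to the basis.

The other S-polynomials (S(f_2,g_3), S(f_1,g_4), S(f_2,g_4), S(g_3,g_4)) all reduce to 0 modulo the current basis, so we have a Gröbner basis.
Inter-reduce: drop elements whose leading term is divisible by another's, tail-reduce, and make monic.
Reduced Gröbner basis: {a - b**2, b**3 - b**2 + 1}.

Buchberger on the second generating set:
h_1 = a - b**2, LT = a.
h_2 = -a*b - b**2 - 1, LT = a*b.

S(h_1,h_2): lcm = a*b. S = -b**3 - b**2 - 1.
  leading term b**3: no divisor's leading term divides it; move -b**3 to the remainder.
  leading term b**2: no divisor's leading term divides it; move -b**2 to the remainder.
  leading term 1: no divisor's leading term divides it; move -1 to the remainder.
  remainder -b**3 - b**2 - 1 ≠ 0; add k_3 = -b**3 - b**2 - 1 to the basis.

The other S-polynomials (S(h_1,k_3), S(h_2,k_3)) all reduce to 0 modulo the current basis, so we have a Gröbner basis.
Inter-reduce: drop elements whose leading term is divisible by another's, tail-reduce, and make monic.
Reduced Gröbner basis: {a - b**2, b**3 + b**2 + 1}.

The bases are distinct; the ideals are different.
The same test decides containment: I ⊆ J iff every generator of I reduces to 0 modulo a Gröbner basis of J.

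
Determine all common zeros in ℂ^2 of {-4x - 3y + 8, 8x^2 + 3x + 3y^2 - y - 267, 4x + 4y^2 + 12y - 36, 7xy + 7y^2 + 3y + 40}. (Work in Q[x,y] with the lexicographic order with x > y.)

{(5, -4)}

Compute a lex Gröbner basis by Buchberger's algorithm.
f_1 = -4x - 3y + 8, LT = x.
f_2 = 8x^2 + 3x + 3y^2 - y - 267, LT = x^2.
f_3 = 4x + 4y^2 + 12y - 36, LT = x.
f_4 = 7xy + 7y^2 + 3y + 40, LT = xy.

S(f_1,f_2): lcm = x^2. S = 3/4xy - 19/8x - 3/8y^2 + 1/8y + 267/8.
  reduce S modulo (f_1, f_2, f_3, f_4):
  remainder -15/16y^2 + 109/32y + 229/8 ≠ 0; add h_5 = -15/16y^2 + 109/32y + 229/8 to the basis.

S(f_1,f_3): lcm = x. S = -y^2 - 9/4y + 7.
  reduce S modulo (f_1, f_2, f_3, f_4, h_5):
  remainder -353/60y - 353/15 ≠ 0; add h_6 = -353/60y - 353/15 to the basis.

The other S-polynomials (S(f_1,f_4), S(f_2,f_3), S(f_2,f_4), S(f_3,f_4), S(f_1,h_5), S(f_2,h_5), S(f_3,h_5), S(f_4,h_5), S(f_1,h_6), S(f_2,h_6), S(f_3,h_6), S(f_4,h_6), S(h_5,h_6)) all reduce to 0 modulo the current basis, so we have a Gröbner basis.
Inter-reduce: drop elements whose leading term is divisible by another's, tail-reduce, and make monic.
Reduced Gröbner basis: {x - 5, y + 4}.

Since the basis is lex-ordered, y + 4 is univariate in y. Its roots are {-4}. Back-substituting each root into the other basis elements fixes the other coordinates.
  y = -4: the earlier basis element becomes x - 5 = 0, giving x = 5 — point (5, -4).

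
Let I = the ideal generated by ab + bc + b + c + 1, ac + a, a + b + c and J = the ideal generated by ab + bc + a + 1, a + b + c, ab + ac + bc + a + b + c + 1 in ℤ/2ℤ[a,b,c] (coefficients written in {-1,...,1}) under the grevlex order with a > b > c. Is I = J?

Yes, the ideals are equal.

Two ideals are equal iff their reduced Gröbner bases coincide (the reduced basis is unique for a fixed ordering).
Buchberger on the first generating set:
f_1 = ab + bc + b + c + 1, LT = ab.
f_2 = ac + a, LT = ac.
f_3 = a + b + c, LT = a.

S(f_1,f_2): lcm = abc. S = bc² + ab + bc + c² + c.
  reduce S modulo (f_1, f_2, f_3):
  remainder bc² + c² + b + 1 ≠ 0; add g_4 = bc² + c² + b + 1 to the basis.

S(f_1,f_3): lcm = ab. S = b² + b + c + 1.
  reduce S modulo (f_1, f_2, f_3, g_4):
  remainder b² + b + c + 1 ≠ 0; add g_5 = b² + b + c + 1 to the basis.

S(f_2,f_3): lcm = ac. S = bc + c² + a.
  reduce S modulo (f_1, f_2, f_3, g_4, g_5):
  remainder bc + c² + b + c ≠ 0; add g_6 = bc + c² + b + c to the basis.

S(g_4,g_5): lcm = b²c². S = c³ + b² + c² + b.
  reduce S modulo (f_1, f_2, f_3, g_4, g_5, g_6):
  remainder c³ + c² + c + 1 ≠ 0; add g_7 = c³ + c² + c + 1 to the basis.

The other S-polynomials (S(f_1,g_4), S(f_2,g_4), S(f_3,g_4), S(f_1,g_5), S(f_2,g_5), S(f_3,g_5), S(f_1,g_6), S(f_2,g_6), S(f_3,g_6), S(g_4,g_6), S(g_5,g_6), S(f_1,g_7), S(f_2,g_7), S(f_3,g_7), S(g_4,g_7), S(g_5,g_7), S(g_6,g_7)) all reduce to 0 modulo the current basis, so we have a Gröbner basis.
Inter-reduce: drop elements whose leading term is divisible by another's, tail-reduce, and make monic.
Reduced Gröbner basis: {c³ + c² + c + 1, b² + b + c + 1, bc + c² + b + c, a + b + c}.

Buchberger on the second generating set:
h_1 = ab + bc + a + 1, LT = ab.
h_2 = a + b + c, LT = a.
h_3 = ab + ac + bc + a + b + c + 1, LT = ab.

S(h_1,h_2): lcm = ab. S = b² + a + 1.
  reduce S modulo (h_1, h_2, h_3):
  remainder b² + b + c + 1 ≠ 0; add k_4 = b² + b + c + 1 to the basis.

S(h_1,h_3): lcm = ab. S = ac + b + c.
  reduce S modulo (h_1, h_2, h_3, k_4):
  remainder bc + c² + b + c ≠ 0; add k_5 = bc + c² + b + c to the basis.

S(h_3,k_4): lcm = ab². S = abc + b²c + b² + ac + bc + a + b.
  reduce S modulo (h_1, h_2, h_3, k_4, k_5):
  remainder c³ + c² + c + 1 ≠ 0; add k_6 = c³ + c² + c + 1 to the basis.

The other S-polynomials (S(h_2,h_3), S(h_1,k_4), S(h_2,k_4), S(h_1,k_5), S(h_2,k_5), S(h_3,k_5), S(k_4,k_5), S(h_1,k_6), S(h_2,k_6), S(h_3,k_6), S(k_4,k_6), S(k_5,k_6)) all reduce to 0 modulo the current basis, so we have a Gröbner basis.
Inter-reduce: drop elements whose leading term is divisible by another's, tail-reduce, and make monic.
Reduced Gröbner basis: {c³ + c² + c + 1, b² + b + c + 1, bc + c² + b + c, a + b + c}.

The two bases agree; hence the ideals are identical.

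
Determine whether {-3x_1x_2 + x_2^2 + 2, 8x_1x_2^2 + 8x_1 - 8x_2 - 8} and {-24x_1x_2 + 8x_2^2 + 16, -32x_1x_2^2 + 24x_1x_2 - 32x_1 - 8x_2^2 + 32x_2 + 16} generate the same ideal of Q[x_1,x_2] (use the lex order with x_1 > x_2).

Since reduced Gröbner bases are canonical representatives of ideals under a given ordering, it suffices to compute and compare them.
Buchberger on the first generating set:
f_1 = -3x_1x_2 + x_2^2 + 2, LT = x_1x_2.
f_2 = 8x_1x_2^2 + 8x_1 - 8x_2 - 8, LT = x_1x_2^2.

S(f_1,f_2): lcm = x_1x_2^2. S = -x_1 - 1/3x_2^3 + 1/3x_2 + 1.
  leading term x_1: no divisor's leading term divides it; move -x_1 to the remainder.
  leading term x_2^3: no divisor's leading term divides it; move -1/3x_2^3 to the remainder.
  leading term x_2: no divisor's leading term divides it; move 1/3x_2 to the remainder.
  leading term 1: no divisor's leading term divides it; move 1 to the remainder.
  remainder -x_1 - 1/3x_2^3 + 1/3x_2 + 1 ≠ 0; add g_3 = -x_1 - 1/3x_2^3 + 1/3x_2 + 1 to the basis.

S(f_1,g_3): lcm = x_1x_2. S = -1/3x_2^4 + x_2 - 2/3.
  leading term x_2^4: no divisor's leading term divides it; move -1/3x_2^4 to the remainder.
  leading term x_2: no divisor's leading term divides it; move x_2 to the remainder.
  leading term 1: no divisor's leading term divides it; move -2/3 to the remainder.
  remainder -1/3x_2^4 + x_2 - 2/3 ≠ 0; add g_4 = -1/3x_2^4 + x_2 - 2/3 to the basis.

The other S-polynomials (S(f_2,g_3), S(f_1,g_4), S(f_2,g_4), S(g_3,g_4)) all reduce to 0 modulo the current basis, so we have a Gröbner basis.
Inter-reduce: drop elements whose leading term is divisible by another's, tail-reduce, and make monic.
Reduced Gröbner basis: {x_1 + 1/3x_2^3 - 1/3x_2 - 1, x_2^4 - 3x_2 + 2}.

Buchberger on the second generating set:
h_1 = -24x_1x_2 + 8x_2^2 + 16, LT = x_1x_2.
h_2 = -32x_1x_2^2 + 24x_1x_2 - 32x_1 - 8x_2^2 + 32x_2 + 16, LT = x_1x_2^2.

S(h_1,h_2): lcm = x_1x_2^2. S = 3/4x_1x_2 - x_1 - 1/3x_2^3 - 1/4x_2^2 + 1/3x_2 + 1/2.
  leading term x_1x_2: subtract (-1/32)·h_1 from 3/4x_1x_2 - x_1 - 1/3x_2^3 - 1/4x_2^2 + 1/3x_2 + 1/2 → -x_1 - 1/3x_2^3 + 1/3x_2 + 1
  leading term x_1: no divisor's leading term divides it; move -x_1 to the remainder.
  leading term x_2^3: no divisor's leading term divides it; move -1/3x_2^3 to the remainder.
  leading term x_2: no divisor's leading term divides it; move 1/3x_2 to the remainder.
  leading term 1: no divisor's leading term divides it; move 1 to the remainder.
  remainder -x_1 - 1/3x_2^3 + 1/3x_2 + 1 ≠ 0; add k_3 = -x_1 - 1/3x_2^3 + 1/3x_2 + 1 to the basis.

S(h_1,k_3): lcm = x_1x_2. S = -1/3x_2^4 + x_2 - 2/3.
  leading term x_2^4: no divisor's leading term divides it; move -1/3x_2^4 to the remainder.
  leading term x_2: no divisor's leading term divides it; move x_2 to the remainder.
  leading term 1: no divisor's leading term divides it; move -2/3 to the remainder.
  remainder -1/3x_2^4 + x_2 - 2/3 ≠ 0; add k_4 = -1/3x_2^4 + x_2 - 2/3 to the basis.

The other S-polynomials (S(h_2,k_3), S(h_1,k_4), S(h_2,k_4), S(k_3,k_4)) all reduce to 0 modulo the current basis, so we have a Gröbner basis.
Inter-reduce: drop elements whose leading term is divisible by another's, tail-reduce, and make monic.
Reduced Gröbner basis: {x_1 + 1/3x_2^3 - 1/3x_2 - 1, x_2^4 - 3x_2 + 2}.

Same reduced basis, so the two generating sets span the same ideal.

Yes, the ideals are equal.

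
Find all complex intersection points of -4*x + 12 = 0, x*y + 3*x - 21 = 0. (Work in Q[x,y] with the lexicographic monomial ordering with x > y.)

{(3, 4)}

Compute a lex Gröbner basis by Buchberger's algorithm.
f_1 = -4*x + 12, LT = x.
f_2 = x*y + 3*x - 21, LT = x*y.

S(f_1,f_2): lcm = x*y. S = -3*x - 3*y + 21.
  leading term x: subtract (3/4)·f_1 from -3*x - 3*y + 21 → -3*y + 12
  leading term y: no divisor's leading term divides it; move -3*y to the remainder.
  leading term 1: no divisor's leading term divides it; move 12 to the remainder.
  remainder -3*y + 12 ≠ 0; add h_3 = -3*y + 12 to the basis.

The other S-polynomials (S(f_1,h_3), S(f_2,h_3)) all reduce to 0 modulo the current basis, so we have a Gröbner basis.
Inter-reduce: drop elements whose leading term is divisible by another's, tail-reduce, and make monic.
Reduced Gröbner basis: {x - 3, y - 4}.

Since the basis is lex-ordered, y - 4 is univariate in y. Its roots are {4}. Back-substituting each root into the other basis elements fixes the other coordinates.
  y = 4: the earlier basis element becomes x - 3 = 0, giving x = 3 — point (3, 4).
Check: every point annihilates each of the original generators.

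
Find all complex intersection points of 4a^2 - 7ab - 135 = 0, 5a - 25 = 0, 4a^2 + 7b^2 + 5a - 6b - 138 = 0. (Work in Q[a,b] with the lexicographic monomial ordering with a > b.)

Compute a lex Gröbner basis by Buchberger's algorithm.
f_1 = 4a^2 - 7ab - 135, LT = a^2.
f_2 = 5a - 25, LT = a.
f_3 = 4a^2 + 5a + 7b^2 - 6b - 138, LT = a^2.

S(f_1,f_2): lcm = a^2. S = -7/4ab + 5a - 135/4.
  leading term ab: subtract (-7/20b)·f_2 from -7/4ab + 5a - 135/4 → 5a - 35/4b - 135/4
  leading term a: subtract (1)·f_2 from 5a - 35/4b - 135/4 → -35/4b - 35/4
  leading term b: no divisor's leading term divides it; move -35/4b to the remainder.
  leading term 1: no divisor's leading term divides it; move -35/4 to the remainder.
  remainder -35/4b - 35/4 ≠ 0; add h_4 = -35/4b - 35/4 to the basis.

S(f_1,f_3): lcm = a^2. S = -7/4ab - 5/4a - 7/4b^2 + 3/2b + 3/4.
  leading term ab: subtract (-7/20b)·f_2 from -7/4ab - 5/4a - 7/4b^2 + 3/2b + 3/4 → -5/4a - 7/4b^2 - 29/4b + 3/4
  leading term a: subtract (-1/4)·f_2 from -5/4a - 7/4b^2 - 29/4b + 3/4 → -7/4b^2 - 29/4b - 11/2
  leading term b^2: subtract (1/5b)·h_4 from -7/4b^2 - 29/4b - 11/2 → -11/2b - 11/2
  leading term b: subtract (22/35)·h_4 from -11/2b - 11/2 → 0
  remainder 0.

S(f_2,f_3): lcm = a^2. S = -25/4a - 7/4b^2 + 3/2b + 69/2.
  leading term a: subtract (-5/4)·f_2 from -25/4a - 7/4b^2 + 3/2b + 69/2 → -7/4b^2 + 3/2b + 13/4
  leading term b^2: subtract (1/5b)·h_4 from -7/4b^2 + 3/2b + 13/4 → 13/4b + 13/4
  leading term b: subtract (-13/35)·h_4 from 13/4b + 13/4 → 0
  remainder 0.

S(f_1,h_4): leading monomials are coprime, so the S-polynomial reduces to 0 (Buchberger's first criterion).
S(f_2,h_4): leading monomials are coprime, so the S-polynomial reduces to 0 (Buchberger's first criterion).
S(f_3,h_4): leading monomials are coprime, so the S-polynomial reduces to 0 (Buchberger's first criterion).
Every S-polynomial of the final basis reduces to 0, so we have a Gröbner basis.
Inter-reduce: drop elements whose leading term is divisible by another's, tail-reduce, and make monic.
Reduced Gröbner basis: {a - 5, b + 1}.

The lex basis is triangular: the last element involves only b. Solving b + 1 = 0 gives b ∈ {-1}; substituting each value into the earlier elements determines the remaining variables.
  b = -1: the earlier basis element becomes a - 5 = 0, giving a = 5 — point (5, -1).
Check: every point annihilates each of the original generators.

{(5, -1)}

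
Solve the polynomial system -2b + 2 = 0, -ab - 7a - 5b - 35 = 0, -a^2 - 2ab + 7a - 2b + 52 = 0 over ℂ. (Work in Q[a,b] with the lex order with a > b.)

{(-5, 1)}

Compute a lex Gröbner basis by Buchberger's algorithm.
f_1 = -2b + 2, LT = b.
f_2 = -ab - 7a - 5b - 35, LT = ab.
f_3 = -a^2 - 2ab + 7a - 2b + 52, LT = a^2.

S(f_1,f_2): lcm = ab. S = -8a - 5b - 35.
  reduce S modulo (f_1, f_2, f_3):
  remainder -8a - 40 ≠ 0; add h_4 = -8a - 40 to the basis.

The other S-polynomials (S(f_1,f_3), S(f_2,f_3), S(f_1,h_4), S(f_2,h_4), S(f_3,h_4)) all reduce to 0 modulo the current basis, so we have a Gröbner basis.
Inter-reduce: drop elements whose leading term is divisible by another's, tail-reduce, and make monic.
Reduced Gröbner basis: {a + 5, b - 1}.

Since the basis is lex-ordered, b - 1 is univariate in b. Its roots are {1}. Back-substituting each root into the other basis elements fixes the other coordinates.
  b = 1: the earlier basis element becomes a + 5 = 0, giving a = -5 — point (-5, 1).
Zero-dimensionality of the ideal guarantees finitely many solutions over ℂ.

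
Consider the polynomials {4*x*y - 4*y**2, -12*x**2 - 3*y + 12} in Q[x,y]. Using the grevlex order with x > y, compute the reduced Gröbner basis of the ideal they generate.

f_1 = 4*x*y - 4*y**2, LT = x*y.
f_2 = -12*x**2 - 3*y + 12, LT = x**2.

S(f_1,f_2): lcm = x**2*y. S = -x*y**2 - 1/4*y**2 + y.
  leading term x*y**2: subtract (-1/4*y)·f_1 from -x*y**2 - 1/4*y**2 + y → -y**3 - 1/4*y**2 + y
  leading term y**3: no divisor's leading term divides it; move -y**3 to the remainder.
  leading term y**2: no divisor's leading term divides it; move -1/4*y**2 to the remainder.
  leading term y: no divisor's leading term divides it; move y to the remainder.
  remainder -y**3 - 1/4*y**2 + y ≠ 0; add g_3 = -y**3 - 1/4*y**2 + y to the basis.

The other S-polynomials (S(f_1,g_3), S(f_2,g_3)) all reduce to 0 modulo the current basis, so we have a Gröbner basis.

G = {y**3 + 1/4*y**2 - y, x**2 + 1/4*y - 1, x*y - y**2}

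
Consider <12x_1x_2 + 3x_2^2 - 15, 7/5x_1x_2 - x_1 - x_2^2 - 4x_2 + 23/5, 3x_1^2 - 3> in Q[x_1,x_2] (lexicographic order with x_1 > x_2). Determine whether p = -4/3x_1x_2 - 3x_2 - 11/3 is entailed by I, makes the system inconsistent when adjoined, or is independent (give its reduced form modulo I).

Adjoining -4/3x_1x_2 - 3x_2 - 11/3 makes the ideal the whole ring: the system is inconsistent.

First compute the reduced Gröbner basis of I by Buchberger's algorithm.
f_1 = 12x_1x_2 + 3x_2^2 - 15, LT = x_1x_2.
f_2 = 7/5x_1x_2 - x_1 - x_2^2 - 4x_2 + 23/5, LT = x_1x_2.
f_3 = 3x_1^2 - 3, LT = x_1^2.

S(f_1,f_2): lcm = x_1x_2. S = 5/7x_1 + 27/28x_2^2 + 20/7x_2 - 127/28.
  leading term x_1: no divisor's leading term divides it; move 5/7x_1 to the remainder.
  leading term x_2^2: no divisor's leading term divides it; move 27/28x_2^2 to the remainder.
  leading term x_2: no divisor's leading term divides it; move 20/7x_2 to the remainder.
  leading term 1: no divisor's leading term divides it; move -127/28 to the remainder.
  remainder 5/7x_1 + 27/28x_2^2 + 20/7x_2 - 127/28 ≠ 0; add h_4 = 5/7x_1 + 27/28x_2^2 + 20/7x_2 - 127/28 to the basis.

S(f_1,f_3): lcm = x_1^2x_2. S = 1/4x_1x_2^2 - 5/4x_1 + x_2.
  leading term x_1x_2^2: subtract (1/48x_2)·f_1 from 1/4x_1x_2^2 - 5/4x_1 + x_2 → -5/4x_1 - 1/16x_2^3 + 21/16x_2
  leading term x_1: subtract (-7/4)·h_4 from -5/4x_1 - 1/16x_2^3 + 21/16x_2 → -1/16x_2^3 + 27/16x_2^2 + 101/16x_2 - 127/16
  leading term x_2^3: no divisor's leading term divides it; move -1/16x_2^3 to the remainder.
  leading term x_2^2: no divisor's leading term divides it; move 27/16x_2^2 to the remainder.
  leading term x_2: no divisor's leading term divides it; move 101/16x_2 to the remainder.
  leading term 1: no divisor's leading term divides it; move -127/16 to the remainder.
  remainder -1/16x_2^3 + 27/16x_2^2 + 101/16x_2 - 127/16 ≠ 0; add h_5 = -1/16x_2^3 + 27/16x_2^2 + 101/16x_2 - 127/16 to the basis.

S(f_2,f_3): lcm = x_1^2x_2. S = -5/7x_1^2 - 5/7x_1x_2^2 - 20/7x_1x_2 + 23/7x_1 + x_2.
  leading term x_1^2: subtract (-5/21)·f_3 from -5/7x_1^2 - 5/7x_1x_2^2 - 20/7x_1x_2 + 23/7x_1 + x_2 → -5/7x_1x_2^2 - 20/7x_1x_2 + 23/7x_1 + x_2 - 5/7
  leading term x_1x_2^2: subtract (-5/84x_2)·f_1 from -5/7x_1x_2^2 - 20/7x_1x_2 + 23/7x_1 + x_2 - 5/7 → -20/7x_1x_2 + 23/7x_1 + 5/28x_2^3 + 3/28x_2 - 5/7
  leading term x_1x_2: subtract (-5/21)·f_1 from -20/7x_1x_2 + 23/7x_1 + 5/28x_2^3 + 3/28x_2 - 5/7 → 23/7x_1 + 5/28x_2^3 + 5/7x_2^2 + 3/28x_2 - 30/7
  leading term x_1: subtract (23/5)·h_4 from 23/7x_1 + 5/28x_2^3 + 5/7x_2^2 + 3/28x_2 - 30/7 → 5/28x_2^3 - 521/140x_2^2 - 365/28x_2 + 2321/140
  leading term x_2^3: subtract (-20/7)·h_5 from 5/28x_2^3 - 521/140x_2^2 - 365/28x_2 + 2321/140 → 11/10x_2^2 + 5x_2 - 61/10
  leading term x_2^2: no divisor's leading term divides it; move 11/10x_2^2 to the remainder.
  leading term x_2: no divisor's leading term divides it; move 5x_2 to the remainder.
  leading term 1: no divisor's leading term divides it; move -61/10 to the remainder.
  remainder 11/10x_2^2 + 5x_2 - 61/10 ≠ 0; add h_6 = 11/10x_2^2 + 5x_2 - 61/10 to the basis.

S(f_1,h_4): lcm = x_1x_2. S = -27/20x_2^3 - 15/4x_2^2 + 127/20x_2 - 5/4.
  leading term x_2^3: subtract (108/5)·h_5 from -27/20x_2^3 - 15/4x_2^2 + 127/20x_2 - 5/4 → -201/5x_2^2 - 130x_2 + 851/5
  leading term x_2^2: subtract (-402/11)·h_6 from -201/5x_2^2 - 130x_2 + 851/5 → 580/11x_2 - 580/11
  leading term x_2: no divisor's leading term divides it; move 580/11x_2 to the remainder.
  leading term 1: no divisor's leading term divides it; move -580/11 to the remainder.
  remainder 580/11x_2 - 580/11 ≠ 0; add h_7 = 580/11x_2 - 580/11 to the basis.

The other S-polynomials (S(f_2,h_4), S(f_3,h_4), S(f_1,h_5), S(f_2,h_5), S(f_3,h_5), S(h_4,h_5), S(f_1,h_6), S(f_2,h_6), S(f_3,h_6), S(h_4,h_6), S(h_5,h_6), S(f_1,h_7), S(f_2,h_7), S(f_3,h_7), S(h_4,h_7), S(h_5,h_7), S(h_6,h_7)) all reduce to 0 modulo the current basis, so we have a Gröbner basis.
Inter-reduce: drop elements whose leading term is divisible by another's, tail-reduce, and make monic.
Reduced Gröbner basis: {x_1 - 1, x_2 - 1}.
Label its elements g_1 = x_1 - 1, g_2 = x_2 - 1.

Reduce p = -4/3x_1x_2 - 3x_2 - 11/3 modulo G:
  leading term x_1x_2: subtract (-4/3x_2)·g_1 from -4/3x_1x_2 - 3x_2 - 11/3 → -13/3x_2 - 11/3
  leading term x_2: subtract (-13/3)·g_2 from -13/3x_2 - 11/3 → -8
  leading term 1: no divisor's leading term divides it; move -8 to the remainder.
  normal form = -8.
The normal form is nonzero, so p ∉ I. Since p minus its normal form lies in I, I + (p) = I + (r) where r = -8; decide whether this ideal is the whole ring.
Here r = -8 is a nonzero constant, hence a unit: 1 ∈ I + (p), the Gröbner basis of I + (p) is {1}, and the enlarged system has no common solution — adjoining p is inconsistent.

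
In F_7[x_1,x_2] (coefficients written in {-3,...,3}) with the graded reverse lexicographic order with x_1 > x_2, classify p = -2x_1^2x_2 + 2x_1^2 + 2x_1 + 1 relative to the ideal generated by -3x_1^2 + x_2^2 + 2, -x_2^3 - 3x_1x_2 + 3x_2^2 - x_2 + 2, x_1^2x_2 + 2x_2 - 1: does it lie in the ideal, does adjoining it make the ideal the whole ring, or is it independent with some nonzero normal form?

First compute the reduced Gröbner basis of I by Buchberger's algorithm.
f_1 = -3x_1^2 + x_2^2 + 2, LT = x_1^2.
f_2 = -x_2^3 - 3x_1x_2 + 3x_2^2 - x_2 + 2, LT = x_2^3.
f_3 = x_1^2x_2 + 2x_2 - 1, LT = x_1^2x_2.

S(f_1,f_3): lcm = x_1^2x_2. S = 2x_2^3 + 2x_2 + 1.
  leading term x_2^3: subtract (-2)·f_2 from 2x_2^3 + 2x_2 + 1 → x_1x_2 - x_2^2 - 2
  leading term x_1x_2: no divisor's leading term divides it; move x_1x_2 to the remainder.
  leading term x_2^2: no divisor's leading term divides it; move -x_2^2 to the remainder.
  leading term 1: no divisor's leading term divides it; move -2 to the remainder.
  remainder x_1x_2 - x_2^2 - 2 ≠ 0; add h_4 = x_1x_2 - x_2^2 - 2 to the basis.

S(f_2,f_3): lcm = x_1^2x_2^3. S = 3x_1^3x_2 - 3x_1^2x_2^2 + x_1^2x_2 - 2x_2^3 - 2x_1^2 + x_2^2.
  leading term x_1^3x_2: subtract (-x_1x_2)·f_1 from 3x_1^3x_2 - 3x_1^2x_2^2 + x_1^2x_2 - 2x_2^3 - 2x_1^2 + x_2^2 → -3x_1^2x_2^2 + x_1x_2^3 + x_1^2x_2 - 2x_2^3 - 2x_1^2 + 2x_1x_2 + x_2^2
  leading term x_1^2x_2^2: subtract (x_2^2)·f_1 from -3x_1^2x_2^2 + x_1x_2^3 + x_1^2x_2 - 2x_2^3 - 2x_1^2 + 2x_1x_2 + x_2^2 → x_1x_2^3 - x_2^4 + x_1^2x_2 - 2x_2^3 - 2x_1^2 + 2x_1x_2 - x_2^2
  leading term x_1x_2^3: subtract (-x_1)·f_2 from x_1x_2^3 - x_2^4 + x_1^2x_2 - 2x_2^3 - 2x_1^2 + 2x_1x_2 - x_2^2 → -x_2^4 - 2x_1^2x_2 + 3x_1x_2^2 - 2x_2^3 - 2x_1^2 + x_1x_2 - x_2^2 + 2x_1
  leading term x_2^4: subtract (x_2)·f_2 from -x_2^4 - 2x_1^2x_2 + 3x_1x_2^2 - 2x_2^3 - 2x_1^2 + x_1x_2 - x_2^2 + 2x_1 → -2x_1^2x_2 - x_1x_2^2 + 2x_2^3 - 2x_1^2 + x_1x_2 + 2x_1 - 2x_2
  leading term x_1^2x_2: subtract (3x_2)·f_1 from -2x_1^2x_2 - x_1x_2^2 + 2x_2^3 - 2x_1^2 + x_1x_2 + 2x_1 - 2x_2 → -x_1x_2^2 - x_2^3 - 2x_1^2 + x_1x_2 + 2x_1 - x_2
  leading term x_1x_2^2: subtract (-x_2)·h_4 from -x_1x_2^2 - x_2^3 - 2x_1^2 + x_1x_2 + 2x_1 - x_2 → -2x_2^3 - 2x_1^2 + x_1x_2 + 2x_1 - 3x_2
  leading term x_2^3: subtract (2)·f_2 from -2x_2^3 - 2x_1^2 + x_1x_2 + 2x_1 - 3x_2 → -2x_1^2 + x_2^2 + 2x_1 - x_2 + 3
  leading term x_1^2: subtract (3)·f_1 from -2x_1^2 + x_2^2 + 2x_1 - x_2 + 3 → -2x_2^2 + 2x_1 - x_2 - 3
  leading term x_2^2: no divisor's leading term divides it; move -2x_2^2 to the remainder.
  leading term x_1: no divisor's leading term divides it; move 2x_1 to the remainder.
  leading term x_2: no divisor's leading term divides it; move -x_2 to the remainder.
  leading term 1: no divisor's leading term divides it; move -3 to the remainder.
  remainder -2x_2^2 + 2x_1 - x_2 - 3 ≠ 0; add h_5 = -2x_2^2 + 2x_1 - x_2 - 3 to the basis.

S(f_1,h_4): lcm = x_1^2x_2. S = x_1x_2^2 + 2x_2^3 + 2x_1 - 3x_2.
  leading term x_1x_2^2: subtract (x_2)·h_4 from x_1x_2^2 + 2x_2^3 + 2x_1 - 3x_2 → 3x_2^3 + 2x_1 - x_2
  leading term x_2^3: subtract (-3)·f_2 from 3x_2^3 + 2x_1 - x_2 → -2x_1x_2 + 2x_2^2 + 2x_1 + 3x_2 - 1
  leading term x_1x_2: subtract (-2)·h_4 from -2x_1x_2 + 2x_2^2 + 2x_1 + 3x_2 - 1 → 2x_1 + 3x_2 + 2
  leading term x_1: no divisor's leading term divides it; move 2x_1 to the remainder.
  leading term x_2: no divisor's leading term divides it; move 3x_2 to the remainder.
  leading term 1: no divisor's leading term divides it; move 2 to the remainder.
  remainder 2x_1 + 3x_2 + 2 ≠ 0; add h_6 = 2x_1 + 3x_2 + 2 to the basis.

S(f_2,h_5): lcm = x_2^3. S = -3x_1x_2 + 3x_2 - 2.
  leading term x_1x_2: subtract (-3)·h_4 from -3x_1x_2 + 3x_2 - 2 → -3x_2^2 + 3x_2 - 1
  leading term x_2^2: subtract (-2)·h_5 from -3x_2^2 + 3x_2 - 1 → -3x_1 + x_2
  leading term x_1: subtract (2)·h_6 from -3x_1 + x_2 → 2x_2 + 3
  leading term x_2: no divisor's leading term divides it; move 2x_2 to the remainder.
  leading term 1: no divisor's leading term divides it; move 3 to the remainder.
  remainder 2x_2 + 3 ≠ 0; add h_7 = 2x_2 + 3 to the basis.

The other S-polynomials (S(f_1,f_2), S(f_2,h_4), S(f_3,h_4), S(f_1,h_5), S(f_3,h_5), S(h_4,h_5), S(f_1,h_6), S(f_2,h_6), S(f_3,h_6), S(h_4,h_6), S(h_5,h_6), S(f_1,h_7), S(f_2,h_7), S(f_3,h_7), S(h_4,h_7), S(h_5,h_7), S(h_6,h_7)) all reduce to 0 modulo the current basis, so we have a Gröbner basis.
Inter-reduce: drop elements whose leading term is divisible by another's, tail-reduce, and make monic.
Reduced Gröbner basis: {x_1 - 3, x_2 - 2}.
Label its elements g_1 = x_1 - 3, g_2 = x_2 - 2.

Reduce p = -2x_1^2x_2 + 2x_1^2 + 2x_1 + 1 modulo G:
  leading term x_1^2x_2: subtract (-2x_1x_2)·g_1 from -2x_1^2x_2 + 2x_1^2 + 2x_1 + 1 → 2x_1^2 + x_1x_2 + 2x_1 + 1
  leading term x_1^2: subtract (2x_1)·g_1 from 2x_1^2 + x_1x_2 + 2x_1 + 1 → x_1x_2 + x_1 + 1
  leading term x_1x_2: subtract (x_2)·g_1 from x_1x_2 + x_1 + 1 → x_1 + 3x_2 + 1
  leading term x_1: subtract (1)·g_1 from x_1 + 3x_2 + 1 → 3x_2 - 3
  leading term x_2: subtract (3)·g_2 from 3x_2 - 3 → 3
  leading term 1: no divisor's leading term divides it; move 3 to the remainder.
  normal form = 3.
The normal form is nonzero, so p ∉ I. Since p minus its normal form lies in I, I + (p) = I + (r) where r = 3; decide whether this ideal is the whole ring.
Here r = 3 is a nonzero constant, hence a unit: 1 ∈ I + (p), the Gröbner basis of I + (p) is {1}, and the enlarged system has no common solution — adjoining p is inconsistent.

Adjoining -2x_1^2x_2 + 2x_1^2 + 2x_1 + 1 makes the ideal the whole ring: the system is inconsistent.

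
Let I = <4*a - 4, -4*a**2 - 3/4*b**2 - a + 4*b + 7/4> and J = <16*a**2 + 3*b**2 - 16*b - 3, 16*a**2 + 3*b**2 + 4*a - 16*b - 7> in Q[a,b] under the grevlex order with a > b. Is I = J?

Two ideals are equal iff their reduced Gröbner bases coincide (the reduced basis is unique for a fixed ordering).
Buchberger on the first generating set:
f_1 = 4*a - 4, LT = a.
f_2 = -4*a**2 - 3/4*b**2 - a + 4*b + 7/4, LT = a**2.

S(f_1,f_2): lcm = a**2. S = -3/16*b**2 - 5/4*a + b + 7/16.
  reduce S modulo (f_1, f_2):
  remainder -3/16*b**2 + b - 13/16 ≠ 0; add g_3 = -3/16*b**2 + b - 13/16 to the basis.

The other S-polynomials (S(f_1,g_3), S(f_2,g_3)) all reduce to 0 modulo the current basis, so we have a Gröbner basis.
Inter-reduce: drop elements whose leading term is divisible by another's, tail-reduce, and make monic.
Reduced Gröbner basis: {b**2 - 16/3*b + 13/3, a - 1}.

Buchberger on the second generating set:
h_1 = 16*a**2 + 3*b**2 - 16*b - 3, LT = a**2.
h_2 = 16*a**2 + 3*b**2 + 4*a - 16*b - 7, LT = a**2.

S(h_1,h_2): lcm = a**2. S = -1/4*a + 1/4.
  reduce S modulo (h_1, h_2):
  remainder -1/4*a + 1/4 ≠ 0; add k_3 = -1/4*a + 1/4 to the basis.

S(h_1,k_3): lcm = a**2. S = 3/16*b**2 + a - b - 3/16.
  reduce S modulo (h_1, h_2, k_3):
  remainder 3/16*b**2 - b + 13/16 ≠ 0; add k_4 = 3/16*b**2 - b + 13/16 to the basis.

The other S-polynomials (S(h_2,k_3), S(h_1,k_4), S(h_2,k_4), S(k_3,k_4)) all reduce to 0 modulo the current basis, so we have a Gröbner basis.
Inter-reduce: drop elements whose leading term is divisible by another's, tail-reduce, and make monic.
Reduced Gröbner basis: {b**2 - 16/3*b + 13/3, a - 1}.

Same reduced basis, so the two generating sets span the same ideal.

Yes, the ideals are equal.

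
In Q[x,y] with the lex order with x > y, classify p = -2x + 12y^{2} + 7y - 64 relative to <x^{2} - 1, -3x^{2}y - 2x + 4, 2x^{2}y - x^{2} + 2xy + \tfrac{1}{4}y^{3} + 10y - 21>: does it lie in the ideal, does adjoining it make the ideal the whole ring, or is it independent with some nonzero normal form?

-2x + 12y^{2} + 7y - 64 lies in I (it reduces to 0).

First compute the reduced Gröbner basis of I by Buchberger's algorithm.
f_1 = x^{2} - 1, LT = x^{2}.
f_2 = -3x^{2}y - 2x + 4, LT = x^{2}y.
f_3 = 2x^{2}y - x^{2} + 2xy + \tfrac{1}{4}y^{3} + 10y - 21, LT = x^{2}y.

S(f_1,f_2): lcm = x^{2}y. S = -\tfrac{2}{3}x - y + \tfrac{4}{3}.
  leading term x: no divisor's leading term divides it; move -\tfrac{2}{3}x to the remainder.
  leading term y: no divisor's leading term divides it; move -y to the remainder.
  leading term 1: no divisor's leading term divides it; move \tfrac{4}{3} to the remainder.
  remainder -\tfrac{2}{3}x - y + \tfrac{4}{3} ≠ 0; add h_4 = -\tfrac{2}{3}x - y + \tfrac{4}{3} to the basis.

S(f_1,f_3): lcm = x^{2}y. S = \tfrac{1}{2}x^{2} - xy - \tfrac{1}{8}y^{3} - 6y + \tfrac{21}{2}.
  leading term x^{2}: subtract (\tfrac{1}{2})·f_1 from \tfrac{1}{2}x^{2} - xy - \tfrac{1}{8}y^{3} - 6y + \tfrac{21}{2} → -xy - \tfrac{1}{8}y^{3} - 6y + 11
  leading term xy: subtract (\tfrac{3}{2}y)·h_4 from -xy - \tfrac{1}{8}y^{3} - 6y + 11 → -\tfrac{1}{8}y^{3} + \tfrac{3}{2}y^{2} - 8y + 11
  leading term y^{3}: no divisor's leading term divides it; move -\tfrac{1}{8}y^{3} to the remainder.
  leading term y^{2}: no divisor's leading term divides it; move \tfrac{3}{2}y^{2} to the remainder.
  leading term y: no divisor's leading term divides it; move -8y to the remainder.
  leading term 1: no divisor's leading term divides it; move 11 to the remainder.
  remainder -\tfrac{1}{8}y^{3} + \tfrac{3}{2}y^{2} - 8y + 11 ≠ 0; add h_5 = -\tfrac{1}{8}y^{3} + \tfrac{3}{2}y^{2} - 8y + 11 to the basis.

S(f_1,h_4): lcm = x^{2}. S = -\tfrac{3}{2}xy + 2x - 1.
  leading term xy: subtract (\tfrac{9}{4}y)·h_4 from -\tfrac{3}{2}xy + 2x - 1 → 2x + \tfrac{9}{4}y^{2} - 3y - 1
  leading term x: subtract (-3)·h_4 from 2x + \tfrac{9}{4}y^{2} - 3y - 1 → \tfrac{9}{4}y^{2} - 6y + 3
  leading term y^{2}: no divisor's leading term divides it; move \tfrac{9}{4}y^{2} to the remainder.
  leading term y: no divisor's leading term divides it; move -6y to the remainder.
  leading term 1: no divisor's leading term divides it; move 3 to the remainder.
  remainder \tfrac{9}{4}y^{2} - 6y + 3 ≠ 0; add h_6 = \tfrac{9}{4}y^{2} - 6y + 3 to the basis.

S(f_2,h_4): lcm = x^{2}y. S = -\tfrac{3}{2}xy^{2} + 2xy + \tfrac{2}{3}x - \tfrac{4}{3}.
  leading term xy^{2}: subtract (\tfrac{9}{4}y^{2})·h_4 from -\tfrac{3}{2}xy^{2} + 2xy + \tfrac{2}{3}x - \tfrac{4}{3} → 2xy + \tfrac{2}{3}x + \tfrac{9}{4}y^{3} - 3y^{2} - \tfrac{4}{3}
  leading term xy: subtract (-3y)·h_4 from 2xy + \tfrac{2}{3}x + \tfrac{9}{4}y^{3} - 3y^{2} - \tfrac{4}{3} → \tfrac{2}{3}x + \tfrac{9}{4}y^{3} - 6y^{2} + 4y - \tfrac{4}{3}
  leading term x: subtract (-1)·h_4 from \tfrac{2}{3}x + \tfrac{9}{4}y^{3} - 6y^{2} + 4y - \tfrac{4}{3} → \tfrac{9}{4}y^{3} - 6y^{2} + 3y
  leading term y^{3}: subtract (-18)·h_5 from \tfrac{9}{4}y^{3} - 6y^{2} + 3y → 21y^{2} - 141y + 198
  leading term y^{2}: subtract (\tfrac{28}{3})·h_6 from 21y^{2} - 141y + 198 → -85y + 170
  leading term y: no divisor's leading term divides it; move -85y to the remainder.
  leading term 1: no divisor's leading term divides it; move 170 to the remainder.
  remainder -85y + 170 ≠ 0; add h_7 = -85y + 170 to the basis.

The other S-polynomials (S(f_2,f_3), S(f_3,h_4), S(f_1,h_5), S(f_2,h_5), S(f_3,h_5), S(h_4,h_5), S(f_1,h_6), S(f_2,h_6), S(f_3,h_6), S(h_4,h_6), S(h_5,h_6), S(f_1,h_7), S(f_2,h_7), S(f_3,h_7), S(h_4,h_7), S(h_5,h_7), S(h_6,h_7)) all reduce to 0 modulo the current basis, so we have a Gröbner basis.
Inter-reduce: drop elements whose leading term is divisible by another's, tail-reduce, and make monic.
Reduced Gröbner basis: {x + 1, y - 2}.
Label its elements g_1 = x + 1, g_2 = y - 2.

Reduce p = -2x + 12y^{2} + 7y - 64 modulo G:
  leading term x: subtract (-2)·g_1 from -2x + 12y^{2} + 7y - 64 → 12y^{2} + 7y - 62
  leading term y^{2}: subtract (12y)·g_2 from 12y^{2} + 7y - 62 → 31y - 62
  leading term y: subtract (31)·g_2 from 31y - 62 → 0
  normal form = 0.
Since the normal form is 0, p ∈ I.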